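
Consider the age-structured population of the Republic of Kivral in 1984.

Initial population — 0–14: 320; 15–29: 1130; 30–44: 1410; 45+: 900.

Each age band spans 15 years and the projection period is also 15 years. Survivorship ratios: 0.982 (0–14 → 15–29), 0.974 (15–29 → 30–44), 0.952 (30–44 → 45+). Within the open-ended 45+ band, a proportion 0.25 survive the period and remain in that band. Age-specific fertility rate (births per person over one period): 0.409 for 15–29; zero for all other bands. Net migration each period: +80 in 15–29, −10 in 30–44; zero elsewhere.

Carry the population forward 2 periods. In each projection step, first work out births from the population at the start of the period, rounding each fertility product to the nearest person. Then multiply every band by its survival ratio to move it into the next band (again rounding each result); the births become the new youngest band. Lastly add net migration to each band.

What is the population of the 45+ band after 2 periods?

Period 1:
Births: 1130 * 0.409 = 462
15–29: 320 * 0.982 = 314
30–44: 1130 * 0.974 = 1101
45+: 1410 * 0.952 + 900 * 0.25 = 1342 + 225 = 1567
Net migration: 15–29 + 80 → 394; 30–44 − 10 → 1091
Population now: 0–14=462, 15–29=394, 30–44=1091, 45+=1567
Period 2:
Births: 394 * 0.409 = 161
15–29: 462 * 0.982 = 454
30–44: 394 * 0.974 = 384
45+: 1091 * 0.952 + 1567 * 0.25 = 1039 + 392 = 1431
Net migration: 15–29 + 80 → 534; 30–44 − 10 → 374
Population now: 0–14=161, 15–29=534, 30–44=374, 45+=1431

1431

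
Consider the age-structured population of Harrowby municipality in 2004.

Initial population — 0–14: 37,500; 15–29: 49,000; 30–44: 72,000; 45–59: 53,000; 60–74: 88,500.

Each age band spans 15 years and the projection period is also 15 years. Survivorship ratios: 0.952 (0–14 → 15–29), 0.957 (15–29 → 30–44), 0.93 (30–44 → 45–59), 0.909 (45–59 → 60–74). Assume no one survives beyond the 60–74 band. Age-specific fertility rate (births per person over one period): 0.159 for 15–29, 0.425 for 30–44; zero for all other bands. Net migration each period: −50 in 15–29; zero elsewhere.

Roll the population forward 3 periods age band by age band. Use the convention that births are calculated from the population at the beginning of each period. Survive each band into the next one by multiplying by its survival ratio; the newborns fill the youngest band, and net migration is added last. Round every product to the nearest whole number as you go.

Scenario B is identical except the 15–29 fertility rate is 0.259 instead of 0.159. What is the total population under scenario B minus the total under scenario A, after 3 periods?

12716

Period 1.
Births: 49000 * 0.159 = 7791 ; 72000 * 0.425 = 30600 — total 38391
15–29: 37500 * 0.952 = 35700
30–44: 49000 * 0.957 = 46893
45–59: 72000 * 0.93 = 66960
60–74: 53000 * 0.909 = 48177
Net migration: 15–29 − 50 → 35650
→ [38391, 35650, 46893, 66960, 48177]
Period 2.
Births: 35650 * 0.159 = 5668 ; 46893 * 0.425 = 19930 — total 25598
15–29: 38391 * 0.952 = 36548
30–44: 35650 * 0.957 = 34117
45–59: 46893 * 0.93 = 43610
60–74: 66960 * 0.909 = 60867
Net migration: 15–29 − 50 → 36498
→ [25598, 36498, 34117, 43610, 60867]
Period 3.
Births: 36498 * 0.159 = 5803 ; 34117 * 0.425 = 14500 — total 20303
15–29: 25598 * 0.952 = 24369
30–44: 36498 * 0.957 = 34929
45–59: 34117 * 0.93 = 31729
60–74: 43610 * 0.909 = 39641
Net migration: 15–29 − 50 → 24319
→ [20303, 24319, 34929, 31729, 39641]
Scenario A total after 3 periods: 150921
Scenario B projection —
Period 1.
Births: 49000 * 0.259 = 12691 ; 72000 * 0.425 = 30600 — total 43291
15–29: 37500 * 0.952 = 35700
30–44: 49000 * 0.957 = 46893
45–59: 72000 * 0.93 = 66960
60–74: 53000 * 0.909 = 48177
Net migration: 15–29 − 50 → 35650
→ [43291, 35650, 46893, 66960, 48177]
Period 2.
Births: 35650 * 0.259 = 9233 ; 46893 * 0.425 = 19930 — total 29163
15–29: 43291 * 0.952 = 41213
30–44: 35650 * 0.957 = 34117
45–59: 46893 * 0.93 = 43610
60–74: 66960 * 0.909 = 60867
Net migration: 15–29 − 50 → 41163
→ [29163, 41163, 34117, 43610, 60867]
Period 3.
Births: 41163 * 0.259 = 10661 ; 34117 * 0.425 = 14500 — total 25161
15–29: 29163 * 0.952 = 27763
30–44: 41163 * 0.957 = 39393
45–59: 34117 * 0.93 = 31729
60–74: 43610 * 0.909 = 39641
Net migration: 15–29 − 50 → 27713
→ [25161, 27713, 39393, 31729, 39641]
Scenario B total after 3 periods: 163637
Difference B − A = 163637 − 150921 = 12716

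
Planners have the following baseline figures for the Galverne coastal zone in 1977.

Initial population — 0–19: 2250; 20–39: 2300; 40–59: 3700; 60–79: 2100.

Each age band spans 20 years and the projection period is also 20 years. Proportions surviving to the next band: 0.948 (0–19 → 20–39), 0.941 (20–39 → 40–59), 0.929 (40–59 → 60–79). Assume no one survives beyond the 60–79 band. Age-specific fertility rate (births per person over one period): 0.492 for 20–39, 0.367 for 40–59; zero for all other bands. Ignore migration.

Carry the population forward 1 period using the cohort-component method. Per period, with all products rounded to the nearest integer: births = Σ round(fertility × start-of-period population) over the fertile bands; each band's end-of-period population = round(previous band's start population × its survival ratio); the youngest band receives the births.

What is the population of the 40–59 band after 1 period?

2164

After projecting period 1:
Births: 2300 * 0.492 = 1132 ; 3700 * 0.367 = 1358 ⇒ total 2490
20–39: 2250 * 0.948 = 2133
40–59: 2300 * 0.941 = 2164
60–79: 3700 * 0.929 = 3437
Giving 2490 / 2133 / 2164 / 3437.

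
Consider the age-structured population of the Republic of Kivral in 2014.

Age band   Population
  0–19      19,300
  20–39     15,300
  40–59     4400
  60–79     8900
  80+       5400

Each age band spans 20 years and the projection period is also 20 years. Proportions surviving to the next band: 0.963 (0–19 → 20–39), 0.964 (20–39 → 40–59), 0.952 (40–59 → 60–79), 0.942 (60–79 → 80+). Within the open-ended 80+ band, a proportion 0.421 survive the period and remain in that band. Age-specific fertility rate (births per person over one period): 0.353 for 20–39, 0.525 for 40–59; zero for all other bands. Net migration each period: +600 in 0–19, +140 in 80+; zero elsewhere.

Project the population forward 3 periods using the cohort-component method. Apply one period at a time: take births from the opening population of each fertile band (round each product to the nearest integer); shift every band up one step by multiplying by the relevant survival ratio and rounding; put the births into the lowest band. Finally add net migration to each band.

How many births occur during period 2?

14304

After projecting period 1:
Births: 15300 * 0.353 = 5401, 4400 * 0.525 = 2310 → total 7711
20–39: 19300 * 0.963 = 18586
40–59: 15300 * 0.964 = 14749
60–79: 4400 * 0.952 = 4189
80+: 8900 * 0.942 + 5400 * 0.421 = 8384 + 2273 = 10657
Net migration: 0–19 + 600 → 8311; 80+ + 140 → 10797
Population now: 0–19=8311, 20–39=18586, 40–59=14749, 60–79=4189, 80+=10797
After projecting period 2:
Births: 18586 * 0.353 = 6561, 14749 * 0.525 = 7743 → total 14304
20–39: 8311 * 0.963 = 8003
40–59: 18586 * 0.964 = 17917
60–79: 14749 * 0.952 = 14041
80+: 4189 * 0.942 + 10797 * 0.421 = 3946 + 4546 = 8492
Net migration: 0–19 + 600 → 14904; 80+ + 140 → 8632
Population now: 0–19=14904, 20–39=8003, 40–59=17917, 60–79=14041, 80+=8632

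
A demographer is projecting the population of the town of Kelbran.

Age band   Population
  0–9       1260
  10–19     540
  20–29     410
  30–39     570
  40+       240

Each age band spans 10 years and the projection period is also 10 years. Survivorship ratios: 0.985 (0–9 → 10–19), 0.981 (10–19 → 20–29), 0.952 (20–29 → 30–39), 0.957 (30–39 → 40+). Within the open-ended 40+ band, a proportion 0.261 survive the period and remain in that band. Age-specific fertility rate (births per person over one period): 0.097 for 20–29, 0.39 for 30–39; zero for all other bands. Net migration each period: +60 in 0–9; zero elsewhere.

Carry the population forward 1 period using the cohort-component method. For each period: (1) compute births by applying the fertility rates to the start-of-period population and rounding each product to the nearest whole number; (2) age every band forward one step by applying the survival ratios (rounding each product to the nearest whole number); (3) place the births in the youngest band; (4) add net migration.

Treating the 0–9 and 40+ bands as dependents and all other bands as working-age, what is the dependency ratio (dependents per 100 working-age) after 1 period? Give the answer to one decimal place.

Period 1.
Births: 410 * 0.097 = 40 ; 570 * 0.39 = 222 ⇒ total 262
10–19: 1260 * 0.985 = 1241
20–29: 540 * 0.981 = 530
30–39: 410 * 0.952 = 390
40+: 570 * 0.957 + 240 * 0.261 = 545 + 63 = 608
Net migration: 0–9 + 60 → 322
Population now: 0–9=322, 10–19=1241, 20–29=530, 30–39=390, 40+=608
Dependents (band 0–9 + band 40+) = 322 + 608 = 930; working-age = 2161; ratio = 930/2161 × 100 = 43.0

43.0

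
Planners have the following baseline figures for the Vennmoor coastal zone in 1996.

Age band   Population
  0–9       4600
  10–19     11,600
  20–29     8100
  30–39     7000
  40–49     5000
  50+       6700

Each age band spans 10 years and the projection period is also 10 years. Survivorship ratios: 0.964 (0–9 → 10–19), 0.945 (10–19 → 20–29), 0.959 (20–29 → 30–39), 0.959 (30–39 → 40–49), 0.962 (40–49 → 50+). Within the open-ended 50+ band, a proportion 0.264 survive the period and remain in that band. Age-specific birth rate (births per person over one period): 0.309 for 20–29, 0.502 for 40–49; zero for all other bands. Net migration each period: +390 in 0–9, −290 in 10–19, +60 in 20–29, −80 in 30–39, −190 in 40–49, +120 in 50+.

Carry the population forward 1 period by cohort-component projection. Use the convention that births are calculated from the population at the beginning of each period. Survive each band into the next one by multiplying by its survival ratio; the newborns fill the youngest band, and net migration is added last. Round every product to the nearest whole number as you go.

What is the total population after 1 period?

41479

Call the groups 1 to 6, youngest first.
[period 1]
Births: 8100 × 0.309 = 2503, 5000 × 0.502 = 2510 — total 5013
Group 2: 4600 × 0.964 = 4434
Group 3: 11600 × 0.945 = 10962
Group 4: 8100 × 0.959 = 7768
Group 5: 7000 × 0.959 = 6713
Group 6: 5000 × 0.962 + 6700 × 0.264 = 4810 + 1769 = 6579
Net migration: Group 1 + 390 → 5403; Group 2 − 290 → 4144; Group 3 + 60 → 11022; Group 4 − 80 → 7688; Group 5 − 190 → 6523; Group 6 + 120 → 6699
Giving 5403 / 4144 / 11022 / 7688 / 6523 / 6699.
Total after period 1: 5403 + 4144 + 11022 + 7688 + 6523 + 6699 = 41479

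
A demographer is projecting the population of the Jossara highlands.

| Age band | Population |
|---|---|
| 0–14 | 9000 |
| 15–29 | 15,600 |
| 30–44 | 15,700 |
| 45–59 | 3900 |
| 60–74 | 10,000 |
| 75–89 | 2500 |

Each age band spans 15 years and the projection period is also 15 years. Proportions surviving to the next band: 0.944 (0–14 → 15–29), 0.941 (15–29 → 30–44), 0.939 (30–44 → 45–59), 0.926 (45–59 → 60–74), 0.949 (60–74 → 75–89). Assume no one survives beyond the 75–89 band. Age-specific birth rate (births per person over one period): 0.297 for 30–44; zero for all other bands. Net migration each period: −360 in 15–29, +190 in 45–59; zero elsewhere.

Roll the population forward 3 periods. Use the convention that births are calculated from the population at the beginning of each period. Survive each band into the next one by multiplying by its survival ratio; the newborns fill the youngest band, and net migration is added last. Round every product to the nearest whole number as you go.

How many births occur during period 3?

Period 1.
Births: 15700 * 0.297 = 4663
15–29: 9000 * 0.944 = 8496
30–44: 15600 * 0.941 = 14680
45–59: 15700 * 0.939 = 14742
60–74: 3900 * 0.926 = 3611
75–89: 10000 * 0.949 = 9490
Net migration: 15–29 − 360 → 8136; 45–59 + 190 → 14932
Population now: 0–14=4663, 15–29=8136, 30–44=14680, 45–59=14932, 60–74=3611, 75–89=9490
Period 2.
Births: 14680 * 0.297 = 4360
15–29: 4663 * 0.944 = 4402
30–44: 8136 * 0.941 = 7656
45–59: 14680 * 0.939 = 13785
60–74: 14932 * 0.926 = 13827
75–89: 3611 * 0.949 = 3427
Net migration: 15–29 − 360 → 4042; 45–59 + 190 → 13975
Population now: 0–14=4360, 15–29=4042, 30–44=7656, 45–59=13975, 60–74=13827, 75–89=3427
Period 3.
Births: 7656 * 0.297 = 2274
15–29: 4360 * 0.944 = 4116
30–44: 4042 * 0.941 = 3804
45–59: 7656 * 0.939 = 7189
60–74: 13975 * 0.926 = 12941
75–89: 13827 * 0.949 = 13122
Net migration: 15–29 − 360 → 3756; 45–59 + 190 → 7379
Population now: 0–14=2274, 15–29=3756, 30–44=3804, 45–59=7379, 60–74=12941, 75–89=13122

2274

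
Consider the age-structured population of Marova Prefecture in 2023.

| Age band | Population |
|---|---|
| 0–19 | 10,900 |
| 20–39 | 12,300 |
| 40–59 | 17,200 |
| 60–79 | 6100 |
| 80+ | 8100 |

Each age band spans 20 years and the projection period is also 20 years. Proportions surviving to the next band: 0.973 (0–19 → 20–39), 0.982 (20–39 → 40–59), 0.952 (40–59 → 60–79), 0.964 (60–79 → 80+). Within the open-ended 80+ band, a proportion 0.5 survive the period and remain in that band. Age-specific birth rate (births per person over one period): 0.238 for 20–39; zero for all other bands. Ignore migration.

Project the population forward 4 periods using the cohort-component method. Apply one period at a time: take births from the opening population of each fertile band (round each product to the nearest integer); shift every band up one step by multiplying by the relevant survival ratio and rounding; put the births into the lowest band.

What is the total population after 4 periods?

(Groups numbered youngest = 1 to oldest = 5.)
— Period 1 —
Births: 12300 × 0.238 = 2927
Group 2: 10900 × 0.973 = 10606
Group 3: 12300 × 0.982 = 12079
Group 4: 17200 × 0.952 = 16374
Group 5: 6100 × 0.964 + 8100 × 0.5 = 5880 + 4050 = 9930
Giving 2927 / 10606 / 12079 / 16374 / 9930.
— Period 2 —
Births: 10606 × 0.238 = 2524
Group 2: 2927 × 0.973 = 2848
Group 3: 10606 × 0.982 = 10415
Group 4: 12079 × 0.952 = 11499
Group 5: 16374 × 0.964 + 9930 × 0.5 = 15785 + 4965 = 20750
Giving 2524 / 2848 / 10415 / 11499 / 20750.
— Period 3 —
Births: 2848 × 0.238 = 678
Group 2: 2524 × 0.973 = 2456
Group 3: 2848 × 0.982 = 2797
Group 4: 10415 × 0.952 = 9915
Group 5: 11499 × 0.964 + 20750 × 0.5 = 11085 + 10375 = 21460
Giving 678 / 2456 / 2797 / 9915 / 21460.
— Period 4 —
Births: 2456 × 0.238 = 585
Group 2: 678 × 0.973 = 660
Group 3: 2456 × 0.982 = 2412
Group 4: 2797 × 0.952 = 2663
Group 5: 9915 × 0.964 + 21460 × 0.5 = 9558 + 10730 = 20288
Giving 585 / 660 / 2412 / 2663 / 20288.
Total after period 4: 585 + 660 + 2412 + 2663 + 20288 = 26608

26608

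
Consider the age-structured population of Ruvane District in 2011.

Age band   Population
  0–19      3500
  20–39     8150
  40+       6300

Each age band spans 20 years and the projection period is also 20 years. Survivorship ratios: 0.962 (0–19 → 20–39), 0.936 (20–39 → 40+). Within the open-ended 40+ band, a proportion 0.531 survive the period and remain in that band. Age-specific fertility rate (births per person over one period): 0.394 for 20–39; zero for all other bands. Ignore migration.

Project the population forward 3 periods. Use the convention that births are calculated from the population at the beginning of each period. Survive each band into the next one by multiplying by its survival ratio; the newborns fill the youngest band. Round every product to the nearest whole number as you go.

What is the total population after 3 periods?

10153

After projecting period 1:
Births: 8150 × 0.394 = 3211
20–39: 3500 × 0.962 = 3367
40+: 8150 × 0.936 + 6300 × 0.531 = 7628 + 3345 = 10973
End of period: [3211, 3367, 10973]
After projecting period 2:
Births: 3367 × 0.394 = 1327
20–39: 3211 × 0.962 = 3089
40+: 3367 × 0.936 + 10973 × 0.531 = 3152 + 5827 = 8979
End of period: [1327, 3089, 8979]
After projecting period 3:
Births: 3089 × 0.394 = 1217
20–39: 1327 × 0.962 = 1277
40+: 3089 × 0.936 + 8979 × 0.531 = 2891 + 4768 = 7659
End of period: [1217, 1277, 7659]
Total after period 3: 1217 + 1277 + 7659 = 10153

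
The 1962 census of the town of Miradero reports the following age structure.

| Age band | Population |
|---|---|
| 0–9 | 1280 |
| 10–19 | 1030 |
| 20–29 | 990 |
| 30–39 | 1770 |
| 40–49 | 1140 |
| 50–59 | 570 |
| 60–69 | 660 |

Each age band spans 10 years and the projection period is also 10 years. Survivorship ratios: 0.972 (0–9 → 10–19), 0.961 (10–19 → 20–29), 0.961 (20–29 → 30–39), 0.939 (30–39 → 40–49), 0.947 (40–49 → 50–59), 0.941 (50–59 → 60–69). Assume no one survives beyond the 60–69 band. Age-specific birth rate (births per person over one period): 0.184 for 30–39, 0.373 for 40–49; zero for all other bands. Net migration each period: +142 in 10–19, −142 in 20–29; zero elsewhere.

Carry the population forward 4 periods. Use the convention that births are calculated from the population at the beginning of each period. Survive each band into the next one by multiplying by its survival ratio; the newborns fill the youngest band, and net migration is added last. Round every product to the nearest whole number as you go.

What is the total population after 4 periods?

Numbering the groups 1..7 from youngest to oldest:
Period 1:
Births: 1770 * 0.184 = 326, 1140 * 0.373 = 425 → 751
Group 2: 1280 * 0.972 = 1244
Group 3: 1030 * 0.961 = 990
Group 4: 990 * 0.961 = 951
Group 5: 1770 * 0.939 = 1662
Group 6: 1140 * 0.947 = 1080
Group 7: 570 * 0.941 = 536
Net migration: Group 2 + 142 → 1386; Group 3 − 142 → 848
→ [751, 1386, 848, 951, 1662, 1080, 536]
Period 2:
Births: 951 * 0.184 = 175, 1662 * 0.373 = 620 → 795
Group 2: 751 * 0.972 = 730
Group 3: 1386 * 0.961 = 1332
Group 4: 848 * 0.961 = 815
Group 5: 951 * 0.939 = 893
Group 6: 1662 * 0.947 = 1574
Group 7: 1080 * 0.941 = 1016
Net migration: Group 2 + 142 → 872; Group 3 − 142 → 1190
→ [795, 872, 1190, 815, 893, 1574, 1016]
Period 3:
Births: 815 * 0.184 = 150, 893 * 0.373 = 333 → 483
Group 2: 795 * 0.972 = 773
Group 3: 872 * 0.961 = 838
Group 4: 1190 * 0.961 = 1144
Group 5: 815 * 0.939 = 765
Group 6: 893 * 0.947 = 846
Group 7: 1574 * 0.941 = 1481
Net migration: Group 2 + 142 → 915; Group 3 − 142 → 696
→ [483, 915, 696, 1144, 765, 846, 1481]
Period 4:
Births: 1144 * 0.184 = 210, 765 * 0.373 = 285 → 495
Group 2: 483 * 0.972 = 469
Group 3: 915 * 0.961 = 879
Group 4: 696 * 0.961 = 669
Group 5: 1144 * 0.939 = 1074
Group 6: 765 * 0.947 = 724
Group 7: 846 * 0.941 = 796
Net migration: Group 2 + 142 → 611; Group 3 − 142 → 737
→ [495, 611, 737, 669, 1074, 724, 796]
Total after period 4: 495 + 611 + 737 + 669 + 1074 + 724 + 796 = 5106

5106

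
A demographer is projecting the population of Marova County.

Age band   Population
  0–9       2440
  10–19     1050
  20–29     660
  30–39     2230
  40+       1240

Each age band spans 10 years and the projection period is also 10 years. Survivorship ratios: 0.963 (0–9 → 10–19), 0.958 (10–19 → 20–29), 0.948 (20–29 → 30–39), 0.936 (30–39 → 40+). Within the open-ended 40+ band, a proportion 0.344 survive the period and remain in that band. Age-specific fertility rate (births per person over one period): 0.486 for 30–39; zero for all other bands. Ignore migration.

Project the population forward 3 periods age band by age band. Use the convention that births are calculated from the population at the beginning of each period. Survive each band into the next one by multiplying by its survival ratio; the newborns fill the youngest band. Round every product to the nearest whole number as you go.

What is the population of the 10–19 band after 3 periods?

After projecting period 1:
Births: 2230 * 0.486 = 1084
10–19: 2440 * 0.963 = 2350
20–29: 1050 * 0.958 = 1006
30–39: 660 * 0.948 = 626
40+: 2230 * 0.936 + 1240 * 0.344 = 2087 + 427 = 2514
Population now: 0–9=1084, 10–19=2350, 20–29=1006, 30–39=626, 40+=2514
After projecting period 2:
Births: 626 * 0.486 = 304
10–19: 1084 * 0.963 = 1044
20–29: 2350 * 0.958 = 2251
30–39: 1006 * 0.948 = 954
40+: 626 * 0.936 + 2514 * 0.344 = 586 + 865 = 1451
Population now: 0–9=304, 10–19=1044, 20–29=2251, 30–39=954, 40+=1451
After projecting period 3:
Births: 954 * 0.486 = 464
10–19: 304 * 0.963 = 293
20–29: 1044 * 0.958 = 1000
30–39: 2251 * 0.948 = 2134
40+: 954 * 0.936 + 1451 * 0.344 = 893 + 499 = 1392
Population now: 0–9=464, 10–19=293, 20–29=1000, 30–39=2134, 40+=1392

293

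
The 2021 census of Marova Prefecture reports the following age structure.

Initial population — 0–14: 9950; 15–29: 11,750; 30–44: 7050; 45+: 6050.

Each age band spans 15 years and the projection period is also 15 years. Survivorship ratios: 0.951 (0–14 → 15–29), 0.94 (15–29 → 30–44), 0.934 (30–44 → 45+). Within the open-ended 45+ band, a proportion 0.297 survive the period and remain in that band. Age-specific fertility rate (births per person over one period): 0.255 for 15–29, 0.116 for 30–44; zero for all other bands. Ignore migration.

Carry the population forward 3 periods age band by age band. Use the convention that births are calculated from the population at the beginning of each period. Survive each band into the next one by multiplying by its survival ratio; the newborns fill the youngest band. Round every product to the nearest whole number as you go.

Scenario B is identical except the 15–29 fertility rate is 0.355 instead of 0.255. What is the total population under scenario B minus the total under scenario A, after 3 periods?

After projecting period 1:
Births: 11750 × 0.255 = 2996 ; 7050 × 0.116 = 818 ⇒ total 3814
15–29: 9950 × 0.951 = 9462
30–44: 11750 × 0.94 = 11045
45+: 7050 × 0.934 + 6050 × 0.297 = 6585 + 1797 = 8382
Giving 3814 / 9462 / 11045 / 8382.
After projecting period 2:
Births: 9462 × 0.255 = 2413 ; 11045 × 0.116 = 1281 ⇒ total 3694
15–29: 3814 × 0.951 = 3627
30–44: 9462 × 0.94 = 8894
45+: 11045 × 0.934 + 8382 × 0.297 = 10316 + 2489 = 12805
Giving 3694 / 3627 / 8894 / 12805.
After projecting period 3:
Births: 3627 × 0.255 = 925 ; 8894 × 0.116 = 1032 ⇒ total 1957
15–29: 3694 × 0.951 = 3513
30–44: 3627 × 0.94 = 3409
45+: 8894 × 0.934 + 12805 × 0.297 = 8307 + 3803 = 12110
Giving 1957 / 3513 / 3409 / 12110.
Scenario A total after 3 periods: 20989
Scenario B projection —
After projecting period 1:
Births: 11750 × 0.355 = 4171 ; 7050 × 0.116 = 818 ⇒ total 4989
15–29: 9950 × 0.951 = 9462
30–44: 11750 × 0.94 = 11045
45+: 7050 × 0.934 + 6050 × 0.297 = 6585 + 1797 = 8382
Giving 4989 / 9462 / 11045 / 8382.
After projecting period 2:
Births: 9462 × 0.355 = 3359 ; 11045 × 0.116 = 1281 ⇒ total 4640
15–29: 4989 × 0.951 = 4745
30–44: 9462 × 0.94 = 8894
45+: 11045 × 0.934 + 8382 × 0.297 = 10316 + 2489 = 12805
Giving 4640 / 4745 / 8894 / 12805.
After projecting period 3:
Births: 4745 × 0.355 = 1684 ; 8894 × 0.116 = 1032 ⇒ total 2716
15–29: 4640 × 0.951 = 4413
30–44: 4745 × 0.94 = 4460
45+: 8894 × 0.934 + 12805 × 0.297 = 8307 + 3803 = 12110
Giving 2716 / 4413 / 4460 / 12110.
Scenario B total after 3 periods: 23699
Difference B − A = 23699 − 20989 = 2710

2710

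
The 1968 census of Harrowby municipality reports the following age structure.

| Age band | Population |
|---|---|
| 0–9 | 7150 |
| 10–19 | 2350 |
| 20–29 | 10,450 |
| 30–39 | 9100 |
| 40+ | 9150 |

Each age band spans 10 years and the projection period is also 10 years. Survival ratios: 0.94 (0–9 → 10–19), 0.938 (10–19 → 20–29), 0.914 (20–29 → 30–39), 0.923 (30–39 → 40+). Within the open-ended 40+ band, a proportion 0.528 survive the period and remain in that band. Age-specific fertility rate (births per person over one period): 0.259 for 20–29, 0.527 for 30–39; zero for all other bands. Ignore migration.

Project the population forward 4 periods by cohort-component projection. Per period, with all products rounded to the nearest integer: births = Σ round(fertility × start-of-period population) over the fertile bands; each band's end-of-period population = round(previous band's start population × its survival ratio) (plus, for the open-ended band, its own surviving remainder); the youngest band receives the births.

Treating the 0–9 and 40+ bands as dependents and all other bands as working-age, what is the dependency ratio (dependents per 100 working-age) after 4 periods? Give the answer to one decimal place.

114.3

(Bands numbered youngest = 1 to oldest = 5.)
Period 1.
Births: 10450 × 0.259 = 2707, 9100 × 0.527 = 4796 — total 7503
Band 2: 7150 × 0.94 = 6721
Band 3: 2350 × 0.938 = 2204
Band 4: 10450 × 0.914 = 9551
Band 5: 9100 × 0.923 + 9150 × 0.528 = 8399 + 4831 = 13230
End of period: [7503, 6721, 2204, 9551, 13230]
Period 2.
Births: 2204 × 0.259 = 571, 9551 × 0.527 = 5033 — total 5604
Band 2: 7503 × 0.94 = 7053
Band 3: 6721 × 0.938 = 6304
Band 4: 2204 × 0.914 = 2014
Band 5: 9551 × 0.923 + 13230 × 0.528 = 8816 + 6985 = 15801
End of period: [5604, 7053, 6304, 2014, 15801]
Period 3.
Births: 6304 × 0.259 = 1633, 2014 × 0.527 = 1061 — total 2694
Band 2: 5604 × 0.94 = 5268
Band 3: 7053 × 0.938 = 6616
Band 4: 6304 × 0.914 = 5762
Band 5: 2014 × 0.923 + 15801 × 0.528 = 1859 + 8343 = 10202
End of period: [2694, 5268, 6616, 5762, 10202]
Period 4.
Births: 6616 × 0.259 = 1714, 5762 × 0.527 = 3037 — total 4751
Band 2: 2694 × 0.94 = 2532
Band 3: 5268 × 0.938 = 4941
Band 4: 6616 × 0.914 = 6047
Band 5: 5762 × 0.923 + 10202 × 0.528 = 5318 + 5387 = 10705
End of period: [4751, 2532, 4941, 6047, 10705]
Dependents (band 0–9 + band 40+) = 4751 + 10705 = 15456; working-age = 13520; ratio = 15456/13520 × 100 = 114.3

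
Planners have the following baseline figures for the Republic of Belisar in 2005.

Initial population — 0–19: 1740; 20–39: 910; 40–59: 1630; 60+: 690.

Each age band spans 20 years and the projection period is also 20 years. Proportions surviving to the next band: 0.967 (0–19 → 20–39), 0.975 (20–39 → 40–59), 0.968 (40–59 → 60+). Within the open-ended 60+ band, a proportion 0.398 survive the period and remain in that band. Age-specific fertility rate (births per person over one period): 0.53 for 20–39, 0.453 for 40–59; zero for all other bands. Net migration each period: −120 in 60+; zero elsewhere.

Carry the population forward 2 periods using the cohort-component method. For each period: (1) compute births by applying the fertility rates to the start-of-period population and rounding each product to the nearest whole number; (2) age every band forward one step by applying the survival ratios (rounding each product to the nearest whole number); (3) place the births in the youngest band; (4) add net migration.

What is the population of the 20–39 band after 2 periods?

(Groups numbered youngest = 1 to oldest = 4.)
Period 1:
Births: 910 × 0.53 = 482, 1630 × 0.453 = 738 → 1220
Group 2: 1740 × 0.967 = 1683
Group 3: 910 × 0.975 = 887
Group 4: 1630 × 0.968 + 690 × 0.398 = 1578 + 275 = 1853
Net migration: Group 4 − 120 → 1733
End of period: [1220, 1683, 887, 1733]
Period 2:
Births: 1683 × 0.53 = 892, 887 × 0.453 = 402 → 1294
Group 2: 1220 × 0.967 = 1180
Group 3: 1683 × 0.975 = 1641
Group 4: 887 × 0.968 + 1733 × 0.398 = 859 + 690 = 1549
Net migration: Group 4 − 120 → 1429
End of period: [1294, 1180, 1641, 1429]

1180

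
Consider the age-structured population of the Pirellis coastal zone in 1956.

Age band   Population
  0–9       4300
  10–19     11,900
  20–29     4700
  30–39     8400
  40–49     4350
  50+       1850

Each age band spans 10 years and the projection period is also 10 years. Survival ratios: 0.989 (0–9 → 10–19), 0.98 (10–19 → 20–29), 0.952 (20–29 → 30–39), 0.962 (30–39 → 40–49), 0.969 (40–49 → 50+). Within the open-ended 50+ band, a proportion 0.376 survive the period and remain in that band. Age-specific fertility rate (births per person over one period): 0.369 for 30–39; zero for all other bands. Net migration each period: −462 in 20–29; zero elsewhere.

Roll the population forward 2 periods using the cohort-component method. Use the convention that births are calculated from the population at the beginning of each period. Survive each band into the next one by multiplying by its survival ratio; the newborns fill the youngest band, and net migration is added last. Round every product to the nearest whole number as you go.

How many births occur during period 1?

3100

Period 1.
Births: 8400 × 0.369 = 3100
10–19: 4300 × 0.989 = 4253
20–29: 11900 × 0.98 = 11662
30–39: 4700 × 0.952 = 4474
40–49: 8400 × 0.962 = 8081
50+: 4350 × 0.969 + 1850 × 0.376 = 4215 + 696 = 4911
Net migration: 20–29 − 462 → 11200
Population now: 0–9=3100, 10–19=4253, 20–29=11200, 30–39=4474, 40–49=8081, 50+=4911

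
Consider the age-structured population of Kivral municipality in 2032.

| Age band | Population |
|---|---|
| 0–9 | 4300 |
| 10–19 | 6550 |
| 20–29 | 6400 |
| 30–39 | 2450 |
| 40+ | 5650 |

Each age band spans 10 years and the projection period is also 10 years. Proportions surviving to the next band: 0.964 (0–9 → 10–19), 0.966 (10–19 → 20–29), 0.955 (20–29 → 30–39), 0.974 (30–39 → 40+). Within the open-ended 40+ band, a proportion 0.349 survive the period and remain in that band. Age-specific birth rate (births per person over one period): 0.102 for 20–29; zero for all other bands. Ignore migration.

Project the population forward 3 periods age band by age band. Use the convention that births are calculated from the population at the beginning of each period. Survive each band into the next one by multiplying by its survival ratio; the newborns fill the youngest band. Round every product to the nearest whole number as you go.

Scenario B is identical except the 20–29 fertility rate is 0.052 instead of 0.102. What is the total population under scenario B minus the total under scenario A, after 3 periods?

-803

Call the groups 1 to 5, youngest first.
Period 1.
Births: 6400 × 0.102 = 653
Group 2: 4300 × 0.964 = 4145
Group 3: 6550 × 0.966 = 6327
Group 4: 6400 × 0.955 = 6112
Group 5: 2450 × 0.974 + 5650 × 0.349 = 2386 + 1972 = 4358
→ [653, 4145, 6327, 6112, 4358]
Period 2.
Births: 6327 × 0.102 = 645
Group 2: 653 × 0.964 = 629
Group 3: 4145 × 0.966 = 4004
Group 4: 6327 × 0.955 = 6042
Group 5: 6112 × 0.974 + 4358 × 0.349 = 5953 + 1521 = 7474
→ [645, 629, 4004, 6042, 7474]
Period 3.
Births: 4004 × 0.102 = 408
Group 2: 645 × 0.964 = 622
Group 3: 629 × 0.966 = 608
Group 4: 4004 × 0.955 = 3824
Group 5: 6042 × 0.974 + 7474 × 0.349 = 5885 + 2608 = 8493
→ [408, 622, 608, 3824, 8493]
Scenario A total after 3 periods: 13955
Scenario B projection —
Period 1.
Births: 6400 × 0.052 = 333
Group 2: 4300 × 0.964 = 4145
Group 3: 6550 × 0.966 = 6327
Group 4: 6400 × 0.955 = 6112
Group 5: 2450 × 0.974 + 5650 × 0.349 = 2386 + 1972 = 4358
→ [333, 4145, 6327, 6112, 4358]
Period 2.
Births: 6327 × 0.052 = 329
Group 2: 333 × 0.964 = 321
Group 3: 4145 × 0.966 = 4004
Group 4: 6327 × 0.955 = 6042
Group 5: 6112 × 0.974 + 4358 × 0.349 = 5953 + 1521 = 7474
→ [329, 321, 4004, 6042, 7474]
Period 3.
Births: 4004 × 0.052 = 208
Group 2: 329 × 0.964 = 317
Group 3: 321 × 0.966 = 310
Group 4: 4004 × 0.955 = 3824
Group 5: 6042 × 0.974 + 7474 × 0.349 = 5885 + 2608 = 8493
→ [208, 317, 310, 3824, 8493]
Scenario B total after 3 periods: 13152
Difference B − A = 13152 − 13955 = -803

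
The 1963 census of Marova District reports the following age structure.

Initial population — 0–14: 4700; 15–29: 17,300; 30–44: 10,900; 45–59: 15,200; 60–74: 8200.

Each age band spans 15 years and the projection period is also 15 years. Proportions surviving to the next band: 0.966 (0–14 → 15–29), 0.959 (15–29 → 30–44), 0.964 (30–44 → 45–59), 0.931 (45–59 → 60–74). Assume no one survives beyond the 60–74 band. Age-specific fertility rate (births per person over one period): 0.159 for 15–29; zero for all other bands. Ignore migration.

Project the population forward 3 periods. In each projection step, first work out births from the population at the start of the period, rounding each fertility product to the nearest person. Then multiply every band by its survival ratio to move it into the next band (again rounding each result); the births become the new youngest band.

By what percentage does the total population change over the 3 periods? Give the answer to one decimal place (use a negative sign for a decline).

Let group 1 be 0–14 through group 5 = 60–74.
Period 1.
Births: 17300 * 0.159 = 2751
Group 2: 4700 * 0.966 = 4540
Group 3: 17300 * 0.959 = 16591
Group 4: 10900 * 0.964 = 10508
Group 5: 15200 * 0.931 = 14151
End of period: [2751, 4540, 16591, 10508, 14151]
Period 2.
Births: 4540 * 0.159 = 722
Group 2: 2751 * 0.966 = 2657
Group 3: 4540 * 0.959 = 4354
Group 4: 16591 * 0.964 = 15994
Group 5: 10508 * 0.931 = 9783
End of period: [722, 2657, 4354, 15994, 9783]
Period 3.
Births: 2657 * 0.159 = 422
Group 2: 722 * 0.966 = 697
Group 3: 2657 * 0.959 = 2548
Group 4: 4354 * 0.964 = 4197
Group 5: 15994 * 0.931 = 14890
End of period: [422, 697, 2548, 4197, 14890]
Total: 56300 → 22754; change = -33546; percentage change = -59.6%

-59.6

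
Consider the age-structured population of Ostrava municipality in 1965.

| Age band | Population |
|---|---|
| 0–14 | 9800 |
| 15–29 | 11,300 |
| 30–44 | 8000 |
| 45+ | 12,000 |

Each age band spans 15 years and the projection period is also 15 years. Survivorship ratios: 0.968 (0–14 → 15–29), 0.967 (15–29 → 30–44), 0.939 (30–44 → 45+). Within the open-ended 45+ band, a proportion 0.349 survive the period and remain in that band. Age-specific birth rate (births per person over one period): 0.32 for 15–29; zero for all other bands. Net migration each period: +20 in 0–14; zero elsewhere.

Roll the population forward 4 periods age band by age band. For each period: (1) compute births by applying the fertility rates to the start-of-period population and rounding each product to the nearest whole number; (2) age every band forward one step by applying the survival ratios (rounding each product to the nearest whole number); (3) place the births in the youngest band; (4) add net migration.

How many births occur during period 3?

(Bands numbered youngest = 1 to oldest = 4.)
Period 1.
Births: 11300 × 0.32 = 3616
Band 2: 9800 × 0.968 = 9486
Band 3: 11300 × 0.967 = 10927
Band 4: 8000 × 0.939 + 12000 × 0.349 = 7512 + 4188 = 11700
Net migration: Band 1 + 20 → 3636
→ [3636, 9486, 10927, 11700]
Period 2.
Births: 9486 × 0.32 = 3036
Band 2: 3636 × 0.968 = 3520
Band 3: 9486 × 0.967 = 9173
Band 4: 10927 × 0.939 + 11700 × 0.349 = 10260 + 4083 = 14343
Net migration: Band 1 + 20 → 3056
→ [3056, 3520, 9173, 14343]
Period 3.
Births: 3520 × 0.32 = 1126
Band 2: 3056 × 0.968 = 2958
Band 3: 3520 × 0.967 = 3404
Band 4: 9173 × 0.939 + 14343 × 0.349 = 8613 + 5006 = 13619
Net migration: Band 1 + 20 → 1146
→ [1146, 2958, 3404, 13619]

1126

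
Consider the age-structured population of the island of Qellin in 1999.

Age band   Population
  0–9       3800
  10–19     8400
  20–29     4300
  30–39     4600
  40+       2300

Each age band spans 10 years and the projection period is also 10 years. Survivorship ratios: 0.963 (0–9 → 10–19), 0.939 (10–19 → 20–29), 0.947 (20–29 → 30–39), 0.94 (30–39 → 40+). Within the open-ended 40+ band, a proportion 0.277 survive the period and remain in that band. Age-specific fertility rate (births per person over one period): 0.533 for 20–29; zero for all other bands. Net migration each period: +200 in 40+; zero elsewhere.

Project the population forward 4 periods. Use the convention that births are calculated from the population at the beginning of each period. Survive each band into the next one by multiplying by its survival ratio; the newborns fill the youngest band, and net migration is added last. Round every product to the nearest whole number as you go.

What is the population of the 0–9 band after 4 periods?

1104

(Bands numbered youngest = 1 to oldest = 5.)
Period 1.
Births: 4300 × 0.533 = 2292
Band 2: 3800 × 0.963 = 3659
Band 3: 8400 × 0.939 = 7888
Band 4: 4300 × 0.947 = 4072
Band 5: 4600 × 0.94 + 2300 × 0.277 = 4324 + 637 = 4961
Net migration: Band 5 + 200 → 5161
End of period: [2292, 3659, 7888, 4072, 5161]
Period 2.
Births: 7888 × 0.533 = 4204
Band 2: 2292 × 0.963 = 2207
Band 3: 3659 × 0.939 = 3436
Band 4: 7888 × 0.947 = 7470
Band 5: 4072 × 0.94 + 5161 × 0.277 = 3828 + 1430 = 5258
Net migration: Band 5 + 200 → 5458
End of period: [4204, 2207, 3436, 7470, 5458]
Period 3.
Births: 3436 × 0.533 = 1831
Band 2: 4204 × 0.963 = 4048
Band 3: 2207 × 0.939 = 2072
Band 4: 3436 × 0.947 = 3254
Band 5: 7470 × 0.94 + 5458 × 0.277 = 7022 + 1512 = 8534
Net migration: Band 5 + 200 → 8734
End of period: [1831, 4048, 2072, 3254, 8734]
Period 4.
Births: 2072 × 0.533 = 1104
Band 2: 1831 × 0.963 = 1763
Band 3: 4048 × 0.939 = 3801
Band 4: 2072 × 0.947 = 1962
Band 5: 3254 × 0.94 + 8734 × 0.277 = 3059 + 2419 = 5478
Net migration: Band 5 + 200 → 5678
End of period: [1104, 1763, 3801, 1962, 5678]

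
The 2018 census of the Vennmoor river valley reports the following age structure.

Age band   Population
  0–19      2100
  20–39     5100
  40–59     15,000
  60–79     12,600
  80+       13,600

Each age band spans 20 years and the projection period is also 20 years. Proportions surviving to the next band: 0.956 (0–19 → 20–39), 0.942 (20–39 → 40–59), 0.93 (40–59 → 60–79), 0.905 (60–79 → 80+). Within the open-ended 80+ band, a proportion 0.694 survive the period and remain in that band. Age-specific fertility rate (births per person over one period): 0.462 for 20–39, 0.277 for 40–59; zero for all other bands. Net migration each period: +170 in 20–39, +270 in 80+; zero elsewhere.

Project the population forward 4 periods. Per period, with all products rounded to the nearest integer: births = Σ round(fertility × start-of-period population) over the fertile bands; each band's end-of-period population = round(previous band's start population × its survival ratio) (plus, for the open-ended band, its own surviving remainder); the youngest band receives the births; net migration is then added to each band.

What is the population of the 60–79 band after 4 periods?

Period 1.
Births: 5100 * 0.462 = 2356  |  15000 * 0.277 = 4155 — total 6511
20–39: 2100 * 0.956 = 2008
40–59: 5100 * 0.942 = 4804
60–79: 15000 * 0.93 = 13950
80+: 12600 * 0.905 + 13600 * 0.694 = 11403 + 9438 = 20841
Net migration: 20–39 + 170 → 2178; 80+ + 270 → 21111
→ [6511, 2178, 4804, 13950, 21111]
Period 2.
Births: 2178 * 0.462 = 1006  |  4804 * 0.277 = 1331 — total 2337
20–39: 6511 * 0.956 = 6225
40–59: 2178 * 0.942 = 2052
60–79: 4804 * 0.93 = 4468
80+: 13950 * 0.905 + 21111 * 0.694 = 12625 + 14651 = 27276
Net migration: 20–39 + 170 → 6395; 80+ + 270 → 27546
→ [2337, 6395, 2052, 4468, 27546]
Period 3.
Births: 6395 * 0.462 = 2954  |  2052 * 0.277 = 568 — total 3522
20–39: 2337 * 0.956 = 2234
40–59: 6395 * 0.942 = 6024
60–79: 2052 * 0.93 = 1908
80+: 4468 * 0.905 + 27546 * 0.694 = 4044 + 19117 = 23161
Net migration: 20–39 + 170 → 2404; 80+ + 270 → 23431
→ [3522, 2404, 6024, 1908, 23431]
Period 4.
Births: 2404 * 0.462 = 1111  |  6024 * 0.277 = 1669 — total 2780
20–39: 3522 * 0.956 = 3367
40–59: 2404 * 0.942 = 2265
60–79: 6024 * 0.93 = 5602
80+: 1908 * 0.905 + 23431 * 0.694 = 1727 + 16261 = 17988
Net migration: 20–39 + 170 → 3537; 80+ + 270 → 18258
→ [2780, 3537, 2265, 5602, 18258]

5602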